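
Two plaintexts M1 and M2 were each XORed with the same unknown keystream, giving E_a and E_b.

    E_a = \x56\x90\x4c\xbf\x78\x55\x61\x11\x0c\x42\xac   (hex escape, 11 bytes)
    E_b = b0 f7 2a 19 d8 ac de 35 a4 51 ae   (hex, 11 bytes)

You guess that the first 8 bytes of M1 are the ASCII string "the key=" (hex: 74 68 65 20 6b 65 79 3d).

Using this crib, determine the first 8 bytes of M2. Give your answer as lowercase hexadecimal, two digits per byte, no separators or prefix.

First, E_a ⊕ E_b = (M1 ⊕ K) ⊕ (M2 ⊕ K) = M1 ⊕ M2, so the key drops out. Then M2 = (M1 ⊕ M2) ⊕ M1 over the first 8 bytes.
byte 0: (56 XOR b0) XOR 74 = e6 XOR 74 = 92
byte 1: (90 XOR f7) XOR 68 = 67 XOR 68 = 0f
byte 2: (4c XOR 2a) XOR 65 = 66 XOR 65 = 03
byte 3: (bf XOR 19) XOR 20 = a6 XOR 20 = 86
byte 4: (78 XOR d8) XOR 6b = a0 XOR 6b = cb
byte 5: (55 XOR ac) XOR 65 = f9 XOR 65 = 9c
byte 6: (61 XOR de) XOR 79 = bf XOR 79 = c6
byte 7: (11 XOR 35) XOR 3d = 24 XOR 3d = 19

920f0386cb9cc619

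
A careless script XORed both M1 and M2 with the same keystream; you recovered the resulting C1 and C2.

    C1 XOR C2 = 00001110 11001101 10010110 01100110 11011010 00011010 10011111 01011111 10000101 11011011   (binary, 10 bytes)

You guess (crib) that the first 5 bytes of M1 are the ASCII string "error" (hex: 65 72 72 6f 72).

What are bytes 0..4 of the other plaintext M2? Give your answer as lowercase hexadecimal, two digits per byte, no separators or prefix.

Since C1 ⊕ C2 = M1 ⊕ M2, XORing with the guessed M1 bytes yields the corresponding M2 bytes: M2 = (C1 ⊕ C2) ⊕ M1.
 14 ⊕ 101 = 107
205 ⊕ 114 = 191
150 ⊕ 114 = 228
102 ⊕ 111 =   9
218 ⊕ 114 = 168

6bbfe409a8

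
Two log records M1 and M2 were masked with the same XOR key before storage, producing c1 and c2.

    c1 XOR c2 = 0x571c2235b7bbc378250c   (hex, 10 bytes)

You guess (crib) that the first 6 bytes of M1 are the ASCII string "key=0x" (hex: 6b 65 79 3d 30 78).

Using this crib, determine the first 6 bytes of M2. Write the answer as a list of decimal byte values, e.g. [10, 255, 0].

Since c1 ⊕ c2 = M1 ⊕ M2, XORing with the guessed M1 bytes yields the corresponding M2 bytes: M2 = (c1 ⊕ c2) ⊕ M1.
57 xor 6b = 3c
1c xor 65 = 79
22 xor 79 = 5b
35 xor 3d = 08
b7 xor 30 = 87
bb xor 78 = c3

[60, 121, 91, 8, 135, 195]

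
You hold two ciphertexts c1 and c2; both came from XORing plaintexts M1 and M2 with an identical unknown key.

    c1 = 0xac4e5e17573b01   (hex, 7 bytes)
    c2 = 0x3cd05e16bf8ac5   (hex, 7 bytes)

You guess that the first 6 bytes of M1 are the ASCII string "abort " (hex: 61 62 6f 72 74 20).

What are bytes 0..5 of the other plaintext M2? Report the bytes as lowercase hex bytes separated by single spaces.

f1 fc 6f 73 9c 91

First, c1 ⊕ c2 = (M1 ⊕ K) ⊕ (M2 ⊕ K) = M1 ⊕ M2, so the key drops out. Then M2 = (M1 ⊕ M2) ⊕ M1 over the first 6 bytes.
byte 0: (ac ^ 3c) ^ 61 = 90 ^ 61 = f1
byte 1: (4e ^ d0) ^ 62 = 9e ^ 62 = fc
byte 2: (5e ^ 5e) ^ 6f = 00 ^ 6f = 6f
byte 3: (17 ^ 16) ^ 72 = 01 ^ 72 = 73
byte 4: (57 ^ bf) ^ 74 = e8 ^ 74 = 9c
byte 5: (3b ^ 8a) ^ 20 = b1 ^ 20 = 91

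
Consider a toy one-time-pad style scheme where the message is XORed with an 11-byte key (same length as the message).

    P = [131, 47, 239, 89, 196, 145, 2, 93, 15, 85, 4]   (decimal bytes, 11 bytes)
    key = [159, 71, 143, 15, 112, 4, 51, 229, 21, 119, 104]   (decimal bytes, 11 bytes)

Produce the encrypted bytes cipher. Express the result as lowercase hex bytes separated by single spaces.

byte 0: 83 XOR 9f = 1c
byte 1: 2f XOR 47 = 68
byte 2: ef XOR 8f = 60
byte 3: 59 XOR 0f = 56
byte 4: c4 XOR 70 = b4
byte 5: 91 XOR 04 = 95
byte 6: 02 XOR 33 = 31
byte 7: 5d XOR e5 = b8
byte 8: 0f XOR 15 = 1a
byte 9: 55 XOR 77 = 22
byte 10: 04 XOR 68 = 6c

1c 68 60 56 b4 95 31 b8 1a 22 6c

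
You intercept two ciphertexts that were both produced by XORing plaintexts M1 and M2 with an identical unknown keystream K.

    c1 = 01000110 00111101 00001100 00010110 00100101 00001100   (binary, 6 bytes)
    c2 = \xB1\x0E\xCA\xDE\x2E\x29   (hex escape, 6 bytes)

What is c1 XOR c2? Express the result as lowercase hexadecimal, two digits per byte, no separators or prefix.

f733c6c80b25

c1 ⊕ c2 = (M1 ⊕ K) ⊕ (M2 ⊕ K) = M1 ⊕ M2 — the shared key cancels under XOR.
byte 0: 46 XOR b1 = f7
byte 1: 3d XOR 0e = 33
byte 2: 0c XOR ca = c6
byte 3: 16 XOR de = c8
byte 4: 25 XOR 2e = 0b
byte 5: 0c XOR 29 = 25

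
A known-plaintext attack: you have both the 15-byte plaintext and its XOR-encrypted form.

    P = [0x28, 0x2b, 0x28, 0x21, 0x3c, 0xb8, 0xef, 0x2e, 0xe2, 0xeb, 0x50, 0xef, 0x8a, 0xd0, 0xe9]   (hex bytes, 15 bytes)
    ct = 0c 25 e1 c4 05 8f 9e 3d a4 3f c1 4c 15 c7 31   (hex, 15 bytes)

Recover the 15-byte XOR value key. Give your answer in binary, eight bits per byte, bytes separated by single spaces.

00100100 00001110 11001001 11100101 00111001 00110111 01110001 00010011 01000110 11010100 10010001 10100011 10011111 00010111 11011000

Since ct = P ⊕ key, XORing both sides with P gives key = P ⊕ ct.
byte 0: 28 ⊕ 0c = 24
byte 1: 2b ⊕ 25 = 0e
byte 2: 28 ⊕ e1 = c9
byte 3: 21 ⊕ c4 = e5
byte 4: 3c ⊕ 05 = 39
byte 5: b8 ⊕ 8f = 37
byte 6: ef ⊕ 9e = 71
byte 7: 2e ⊕ 3d = 13
byte 8: e2 ⊕ a4 = 46
byte 9: eb ⊕ 3f = d4
byte 10: 50 ⊕ c1 = 91
byte 11: ef ⊕ 4c = a3
byte 12: 8a ⊕ 15 = 9f
byte 13: d0 ⊕ c7 = 17
byte 14: e9 ⊕ 31 = d8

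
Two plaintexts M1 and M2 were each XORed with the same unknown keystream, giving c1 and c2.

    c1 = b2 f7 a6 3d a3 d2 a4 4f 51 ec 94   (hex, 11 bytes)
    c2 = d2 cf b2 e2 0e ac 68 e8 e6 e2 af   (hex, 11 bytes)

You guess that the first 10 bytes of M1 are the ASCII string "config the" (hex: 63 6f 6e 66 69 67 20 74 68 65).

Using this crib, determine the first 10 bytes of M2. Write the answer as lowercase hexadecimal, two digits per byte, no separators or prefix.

First, c1 ⊕ c2 = (M1 ⊕ K) ⊕ (M2 ⊕ K) = M1 ⊕ M2, so the key drops out. Then M2 = (M1 ⊕ M2) ⊕ M1 over the first 10 bytes.
byte 0: (b2 XOR d2) XOR 63 = 60 XOR 63 = 03
byte 1: (f7 XOR cf) XOR 6f = 38 XOR 6f = 57
byte 2: (a6 XOR b2) XOR 6e = 14 XOR 6e = 7a
byte 3: (3d XOR e2) XOR 66 = df XOR 66 = b9
byte 4: (a3 XOR 0e) XOR 69 = ad XOR 69 = c4
byte 5: (d2 XOR ac) XOR 67 = 7e XOR 67 = 19
byte 6: (a4 XOR 68) XOR 20 = cc XOR 20 = ec
byte 7: (4f XOR e8) XOR 74 = a7 XOR 74 = d3
byte 8: (51 XOR e6) XOR 68 = b7 XOR 68 = df
byte 9: (ec XOR e2) XOR 65 = 0e XOR 65 = 6b

03577ab9c419ecd3df6b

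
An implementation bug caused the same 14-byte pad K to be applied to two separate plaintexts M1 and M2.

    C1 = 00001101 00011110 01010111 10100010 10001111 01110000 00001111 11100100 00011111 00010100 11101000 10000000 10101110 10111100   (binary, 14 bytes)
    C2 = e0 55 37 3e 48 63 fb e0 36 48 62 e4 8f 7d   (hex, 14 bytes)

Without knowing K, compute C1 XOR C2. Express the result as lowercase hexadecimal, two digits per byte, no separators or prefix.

C1 ⊕ C2 = (M1 ⊕ K) ⊕ (M2 ⊕ K) = M1 ⊕ M2 — the shared key cancels under XOR.
00001101 ⊕ 11100000 = 11101101
00011110 ⊕ 01010101 = 01001011
01010111 ⊕ 00110111 = 01100000
10100010 ⊕ 00111110 = 10011100
10001111 ⊕ 01001000 = 11000111
01110000 ⊕ 01100011 = 00010011
00001111 ⊕ 11111011 = 11110100
11100100 ⊕ 11100000 = 00000100
00011111 ⊕ 00110110 = 00101001
00010100 ⊕ 01001000 = 01011100
11101000 ⊕ 01100010 = 10001010
10000000 ⊕ 11100100 = 01100100
10101110 ⊕ 10001111 = 00100001
10111100 ⊕ 01111101 = 11000001

ed4b609cc713f404295c8a6421c1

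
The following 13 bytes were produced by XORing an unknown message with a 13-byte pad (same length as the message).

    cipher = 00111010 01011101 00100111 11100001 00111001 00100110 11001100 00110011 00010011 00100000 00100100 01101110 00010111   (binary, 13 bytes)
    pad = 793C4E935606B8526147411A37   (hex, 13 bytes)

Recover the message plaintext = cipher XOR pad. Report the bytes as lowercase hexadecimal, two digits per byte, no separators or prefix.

XOR is its own inverse, so applying the key byte-wise gives the result directly.
3a xor 79 = 43
5d xor 3c = 61
27 xor 4e = 69
e1 xor 93 = 72
39 xor 56 = 6f
26 xor 06 = 20
cc xor b8 = 74
33 xor 52 = 61
13 xor 61 = 72
20 xor 47 = 67
24 xor 41 = 65
6e xor 1a = 74
17 xor 37 = 20

436169726f2074617267657420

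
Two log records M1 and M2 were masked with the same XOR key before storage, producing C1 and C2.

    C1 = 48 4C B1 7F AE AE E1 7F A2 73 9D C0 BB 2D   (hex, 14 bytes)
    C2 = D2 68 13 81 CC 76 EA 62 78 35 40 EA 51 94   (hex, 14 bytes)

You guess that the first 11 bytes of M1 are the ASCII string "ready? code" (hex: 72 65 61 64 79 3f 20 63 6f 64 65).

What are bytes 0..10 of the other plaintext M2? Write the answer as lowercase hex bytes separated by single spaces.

First, C1 ⊕ C2 = (M1 ⊕ K) ⊕ (M2 ⊕ K) = M1 ⊕ M2, so the key drops out. Then M2 = (M1 ⊕ M2) ⊕ M1 over the first 11 bytes.
byte 0: (48 XOR d2) XOR 72 = 9a XOR 72 = e8
byte 1: (4c XOR 68) XOR 65 = 24 XOR 65 = 41
byte 2: (b1 XOR 13) XOR 61 = a2 XOR 61 = c3
byte 3: (7f XOR 81) XOR 64 = fe XOR 64 = 9a
byte 4: (ae XOR cc) XOR 79 = 62 XOR 79 = 1b
byte 5: (ae XOR 76) XOR 3f = d8 XOR 3f = e7
byte 6: (e1 XOR ea) XOR 20 = 0b XOR 20 = 2b
byte 7: (7f XOR 62) XOR 63 = 1d XOR 63 = 7e
byte 8: (a2 XOR 78) XOR 6f = da XOR 6f = b5
byte 9: (73 XOR 35) XOR 64 = 46 XOR 64 = 22
byte 10: (9d XOR 40) XOR 65 = dd XOR 65 = b8

e8 41 c3 9a 1b e7 2b 7e b5 22 b8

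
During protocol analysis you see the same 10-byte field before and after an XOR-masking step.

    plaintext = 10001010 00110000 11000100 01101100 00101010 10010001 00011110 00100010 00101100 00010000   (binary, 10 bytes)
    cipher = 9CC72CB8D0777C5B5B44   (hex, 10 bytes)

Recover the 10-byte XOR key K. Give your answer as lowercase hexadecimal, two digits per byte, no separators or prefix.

Since cipher = plaintext ⊕ K, XORing both sides with plaintext gives K = plaintext ⊕ cipher.
8a ⊕ 9c = 16
30 ⊕ c7 = f7
c4 ⊕ 2c = e8
6c ⊕ b8 = d4
2a ⊕ d0 = fa
91 ⊕ 77 = e6
1e ⊕ 7c = 62
22 ⊕ 5b = 79
2c ⊕ 5b = 77
10 ⊕ 44 = 54

16f7e8d4fae662797754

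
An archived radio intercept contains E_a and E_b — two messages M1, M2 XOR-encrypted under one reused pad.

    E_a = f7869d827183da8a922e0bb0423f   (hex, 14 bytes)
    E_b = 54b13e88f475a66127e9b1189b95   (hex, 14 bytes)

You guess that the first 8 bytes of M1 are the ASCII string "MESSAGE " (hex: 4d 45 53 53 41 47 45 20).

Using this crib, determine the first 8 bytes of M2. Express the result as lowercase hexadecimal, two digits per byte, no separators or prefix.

First, E_a ⊕ E_b = (M1 ⊕ K) ⊕ (M2 ⊕ K) = M1 ⊕ M2, so the key drops out. Then M2 = (M1 ⊕ M2) ⊕ M1 over the first 8 bytes.
byte 0: (f7 XOR 54) XOR 4d = a3 XOR 4d = ee
byte 1: (86 XOR b1) XOR 45 = 37 XOR 45 = 72
byte 2: (9d XOR 3e) XOR 53 = a3 XOR 53 = f0
byte 3: (82 XOR 88) XOR 53 = 0a XOR 53 = 59
byte 4: (71 XOR f4) XOR 41 = 85 XOR 41 = c4
byte 5: (83 XOR 75) XOR 47 = f6 XOR 47 = b1
byte 6: (da XOR a6) XOR 45 = 7c XOR 45 = 39
byte 7: (8a XOR 61) XOR 20 = eb XOR 20 = cb

ee72f059c4b139cb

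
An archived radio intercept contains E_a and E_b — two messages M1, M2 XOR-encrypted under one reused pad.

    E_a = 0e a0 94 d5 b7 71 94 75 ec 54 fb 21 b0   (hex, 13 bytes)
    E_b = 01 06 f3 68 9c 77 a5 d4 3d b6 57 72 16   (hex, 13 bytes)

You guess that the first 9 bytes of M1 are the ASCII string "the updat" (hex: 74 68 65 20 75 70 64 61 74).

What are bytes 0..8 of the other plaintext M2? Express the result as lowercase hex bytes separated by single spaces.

7b ce 02 9d 5e 76 55 c0 a5

First, E_a ⊕ E_b = (M1 ⊕ K) ⊕ (M2 ⊕ K) = M1 ⊕ M2, so the key drops out. Then M2 = (M1 ⊕ M2) ⊕ M1 over the first 9 bytes.
byte 0: (0e ⊕ 01) ⊕ 74 = 0f ⊕ 74 = 7b
byte 1: (a0 ⊕ 06) ⊕ 68 = a6 ⊕ 68 = ce
byte 2: (94 ⊕ f3) ⊕ 65 = 67 ⊕ 65 = 02
byte 3: (d5 ⊕ 68) ⊕ 20 = bd ⊕ 20 = 9d
byte 4: (b7 ⊕ 9c) ⊕ 75 = 2b ⊕ 75 = 5e
byte 5: (71 ⊕ 77) ⊕ 70 = 06 ⊕ 70 = 76
byte 6: (94 ⊕ a5) ⊕ 64 = 31 ⊕ 64 = 55
byte 7: (75 ⊕ d4) ⊕ 61 = a1 ⊕ 61 = c0
byte 8: (ec ⊕ 3d) ⊕ 74 = d1 ⊕ 74 = a5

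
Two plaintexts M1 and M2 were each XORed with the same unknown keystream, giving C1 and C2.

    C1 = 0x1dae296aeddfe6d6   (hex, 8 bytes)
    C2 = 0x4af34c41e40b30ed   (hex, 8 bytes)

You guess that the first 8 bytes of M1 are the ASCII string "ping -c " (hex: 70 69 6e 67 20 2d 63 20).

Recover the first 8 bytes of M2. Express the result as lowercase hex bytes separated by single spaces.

27 34 0b 4c 29 f9 b5 1b

First, C1 ⊕ C2 = (M1 ⊕ K) ⊕ (M2 ⊕ K) = M1 ⊕ M2, so the key drops out. Then M2 = (M1 ⊕ M2) ⊕ M1 over the first 8 bytes.
byte 0: (1d XOR 4a) XOR 70 = 57 XOR 70 = 27
byte 1: (ae XOR f3) XOR 69 = 5d XOR 69 = 34
byte 2: (29 XOR 4c) XOR 6e = 65 XOR 6e = 0b
byte 3: (6a XOR 41) XOR 67 = 2b XOR 67 = 4c
byte 4: (ed XOR e4) XOR 20 = 09 XOR 20 = 29
byte 5: (df XOR 0b) XOR 2d = d4 XOR 2d = f9
byte 6: (e6 XOR 30) XOR 63 = d6 XOR 63 = b5
byte 7: (d6 XOR ed) XOR 20 = 3b XOR 20 = 1b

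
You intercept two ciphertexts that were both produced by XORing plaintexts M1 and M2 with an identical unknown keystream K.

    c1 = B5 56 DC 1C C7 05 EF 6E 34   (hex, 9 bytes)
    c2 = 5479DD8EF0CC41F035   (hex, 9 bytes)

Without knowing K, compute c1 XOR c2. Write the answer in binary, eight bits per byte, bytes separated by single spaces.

11100001 00101111 00000001 10010010 00110111 11001001 10101110 10011110 00000001

c1 ⊕ c2 = (M1 ⊕ K) ⊕ (M2 ⊕ K) = M1 ⊕ M2 — the shared key cancels under XOR.
b5 ⊕ 54 = e1
56 ⊕ 79 = 2f
dc ⊕ dd = 01
1c ⊕ 8e = 92
c7 ⊕ f0 = 37
05 ⊕ cc = c9
ef ⊕ 41 = ae
6e ⊕ f0 = 9e
34 ⊕ 35 = 01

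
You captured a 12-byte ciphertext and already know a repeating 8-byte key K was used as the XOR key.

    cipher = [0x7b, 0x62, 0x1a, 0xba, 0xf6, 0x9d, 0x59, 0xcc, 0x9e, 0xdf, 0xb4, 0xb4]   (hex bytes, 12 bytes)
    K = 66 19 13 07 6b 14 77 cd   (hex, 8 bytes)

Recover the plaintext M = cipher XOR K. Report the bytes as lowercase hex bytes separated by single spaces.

1d 7b 09 bd 9d 89 2e 01 f8 c6 a7 b3

The 8-byte key repeats, so the effective keystream is 66 19 13 07 6b 14 77 cd 66 19 13 07.
byte 0: 7b ⊕ 66 = 1d
byte 1: 62 ⊕ 19 = 7b
byte 2: 1a ⊕ 13 = 09
byte 3: ba ⊕ 07 = bd
byte 4: f6 ⊕ 6b = 9d
byte 5: 9d ⊕ 14 = 89
byte 6: 59 ⊕ 77 = 2e
byte 7: cc ⊕ cd = 01
byte 8: 9e ⊕ 66 = f8
byte 9: df ⊕ 19 = c6
byte 10: b4 ⊕ 13 = a7
byte 11: b4 ⊕ 07 = b3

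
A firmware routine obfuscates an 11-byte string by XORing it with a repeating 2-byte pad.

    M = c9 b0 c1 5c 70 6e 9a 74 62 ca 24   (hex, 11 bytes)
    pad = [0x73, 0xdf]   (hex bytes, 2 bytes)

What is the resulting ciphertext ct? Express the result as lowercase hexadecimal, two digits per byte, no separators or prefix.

ba6fb28303b1e9ab111557

The 2-byte key repeats, so the effective keystream is 73 df 73 df 73 df 73 df 73 df 73.
byte 0: 201 XOR 115 = 186
byte 1: 176 XOR 223 = 111
byte 2: 193 XOR 115 = 178
byte 3:  92 XOR 223 = 131
byte 4: 112 XOR 115 =   3
byte 5: 110 XOR 223 = 177
byte 6: 154 XOR 115 = 233
byte 7: 116 XOR 223 = 171
byte 8:  98 XOR 115 =  17
byte 9: 202 XOR 223 =  21
byte 10:  36 XOR 115 =  87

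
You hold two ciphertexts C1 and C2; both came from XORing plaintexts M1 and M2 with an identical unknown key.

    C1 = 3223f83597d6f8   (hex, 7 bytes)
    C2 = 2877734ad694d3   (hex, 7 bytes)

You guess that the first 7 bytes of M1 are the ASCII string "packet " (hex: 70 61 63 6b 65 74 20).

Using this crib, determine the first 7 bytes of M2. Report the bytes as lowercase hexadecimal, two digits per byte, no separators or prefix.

6a35e81424360b

First, C1 ⊕ C2 = (M1 ⊕ K) ⊕ (M2 ⊕ K) = M1 ⊕ M2, so the key drops out. Then M2 = (M1 ⊕ M2) ⊕ M1 over the first 7 bytes.
byte 0: (32 ⊕ 28) ⊕ 70 = 1a ⊕ 70 = 6a
byte 1: (23 ⊕ 77) ⊕ 61 = 54 ⊕ 61 = 35
byte 2: (f8 ⊕ 73) ⊕ 63 = 8b ⊕ 63 = e8
byte 3: (35 ⊕ 4a) ⊕ 6b = 7f ⊕ 6b = 14
byte 4: (97 ⊕ d6) ⊕ 65 = 41 ⊕ 65 = 24
byte 5: (d6 ⊕ 94) ⊕ 74 = 42 ⊕ 74 = 36
byte 6: (f8 ⊕ d3) ⊕ 20 = 2b ⊕ 20 = 0b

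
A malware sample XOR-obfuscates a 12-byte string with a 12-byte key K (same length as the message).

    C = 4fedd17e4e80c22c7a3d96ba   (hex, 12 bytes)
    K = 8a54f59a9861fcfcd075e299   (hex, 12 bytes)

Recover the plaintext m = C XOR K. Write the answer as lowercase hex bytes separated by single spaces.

c5 b9 24 e4 d6 e1 3e d0 aa 48 74 23

4f ⊕ 8a = c5
ed ⊕ 54 = b9
d1 ⊕ f5 = 24
7e ⊕ 9a = e4
4e ⊕ 98 = d6
80 ⊕ 61 = e1
c2 ⊕ fc = 3e
2c ⊕ fc = d0
7a ⊕ d0 = aa
3d ⊕ 75 = 48
96 ⊕ e2 = 74
ba ⊕ 99 = 23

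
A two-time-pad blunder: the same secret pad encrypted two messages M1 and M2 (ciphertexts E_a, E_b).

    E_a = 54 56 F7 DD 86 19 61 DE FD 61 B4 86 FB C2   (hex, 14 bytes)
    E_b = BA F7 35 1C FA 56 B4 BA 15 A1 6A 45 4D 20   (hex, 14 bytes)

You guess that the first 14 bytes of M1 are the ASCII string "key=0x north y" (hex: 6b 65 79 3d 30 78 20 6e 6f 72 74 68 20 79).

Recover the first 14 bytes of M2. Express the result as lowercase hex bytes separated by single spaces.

First, E_a ⊕ E_b = (M1 ⊕ K) ⊕ (M2 ⊕ K) = M1 ⊕ M2, so the key drops out. Then M2 = (M1 ⊕ M2) ⊕ M1 over the first 14 bytes.
byte 0: (54 ⊕ ba) ⊕ 6b = ee ⊕ 6b = 85
byte 1: (56 ⊕ f7) ⊕ 65 = a1 ⊕ 65 = c4
byte 2: (f7 ⊕ 35) ⊕ 79 = c2 ⊕ 79 = bb
byte 3: (dd ⊕ 1c) ⊕ 3d = c1 ⊕ 3d = fc
byte 4: (86 ⊕ fa) ⊕ 30 = 7c ⊕ 30 = 4c
byte 5: (19 ⊕ 56) ⊕ 78 = 4f ⊕ 78 = 37
byte 6: (61 ⊕ b4) ⊕ 20 = d5 ⊕ 20 = f5
byte 7: (de ⊕ ba) ⊕ 6e = 64 ⊕ 6e = 0a
byte 8: (fd ⊕ 15) ⊕ 6f = e8 ⊕ 6f = 87
byte 9: (61 ⊕ a1) ⊕ 72 = c0 ⊕ 72 = b2
byte 10: (b4 ⊕ 6a) ⊕ 74 = de ⊕ 74 = aa
byte 11: (86 ⊕ 45) ⊕ 68 = c3 ⊕ 68 = ab
byte 12: (fb ⊕ 4d) ⊕ 20 = b6 ⊕ 20 = 96
byte 13: (c2 ⊕ 20) ⊕ 79 = e2 ⊕ 79 = 9b

85 c4 bb fc 4c 37 f5 0a 87 b2 aa ab 96 9b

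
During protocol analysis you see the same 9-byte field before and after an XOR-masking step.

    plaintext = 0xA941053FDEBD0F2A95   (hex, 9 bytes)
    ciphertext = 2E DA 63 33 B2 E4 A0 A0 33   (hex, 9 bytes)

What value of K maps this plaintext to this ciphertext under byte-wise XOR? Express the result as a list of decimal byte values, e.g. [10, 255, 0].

[135, 155, 102, 12, 108, 89, 175, 138, 166]

Since ciphertext = plaintext ⊕ K, XORing both sides with plaintext gives K = plaintext ⊕ ciphertext.
byte 0: 169 ^  46 = 135
byte 1:  65 ^ 218 = 155
byte 2:   5 ^  99 = 102
byte 3:  63 ^  51 =  12
byte 4: 222 ^ 178 = 108
byte 5: 189 ^ 228 =  89
byte 6:  15 ^ 160 = 175
byte 7:  42 ^ 160 = 138
byte 8: 149 ^  51 = 166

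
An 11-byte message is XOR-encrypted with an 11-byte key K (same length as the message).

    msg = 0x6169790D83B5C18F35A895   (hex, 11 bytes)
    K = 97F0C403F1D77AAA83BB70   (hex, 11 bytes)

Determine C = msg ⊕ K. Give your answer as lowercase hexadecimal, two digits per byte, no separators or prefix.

01100001 xor 10010111 = 11110110
01101001 xor 11110000 = 10011001
01111001 xor 11000100 = 10111101
00001101 xor 00000011 = 00001110
10000011 xor 11110001 = 01110010
10110101 xor 11010111 = 01100010
11000001 xor 01111010 = 10111011
10001111 xor 10101010 = 00100101
00110101 xor 10000011 = 10110110
10101000 xor 10111011 = 00010011
10010101 xor 01110000 = 11100101

f699bd0e7262bb25b613e5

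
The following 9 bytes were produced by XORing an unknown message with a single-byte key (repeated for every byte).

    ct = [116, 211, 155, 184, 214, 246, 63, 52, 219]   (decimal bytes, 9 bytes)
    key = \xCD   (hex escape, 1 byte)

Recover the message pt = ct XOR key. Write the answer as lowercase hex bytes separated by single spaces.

The 1-byte key repeats, so the effective keystream is cd cd cd cd cd cd cd cd cd.
byte 0: 74 xor cd = b9
byte 1: d3 xor cd = 1e
byte 2: 9b xor cd = 56
byte 3: b8 xor cd = 75
byte 4: d6 xor cd = 1b
byte 5: f6 xor cd = 3b
byte 6: 3f xor cd = f2
byte 7: 34 xor cd = f9
byte 8: db xor cd = 16

b9 1e 56 75 1b 3b f2 f9 16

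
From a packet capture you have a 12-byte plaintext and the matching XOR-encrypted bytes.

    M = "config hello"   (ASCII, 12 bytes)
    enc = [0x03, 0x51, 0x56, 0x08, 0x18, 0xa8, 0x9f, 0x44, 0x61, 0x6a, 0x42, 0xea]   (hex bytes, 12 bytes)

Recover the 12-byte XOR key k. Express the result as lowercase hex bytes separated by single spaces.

60 3e 38 6e 71 cf bf 2c 04 06 2e 85

Since enc = M ⊕ k, XORing both sides with M gives k = M ⊕ enc.
63 xor 03 = 60
6f xor 51 = 3e
6e xor 56 = 38
66 xor 08 = 6e
69 xor 18 = 71
67 xor a8 = cf
20 xor 9f = bf
68 xor 44 = 2c
65 xor 61 = 04
6c xor 6a = 06
6c xor 42 = 2e
6f xor ea = 85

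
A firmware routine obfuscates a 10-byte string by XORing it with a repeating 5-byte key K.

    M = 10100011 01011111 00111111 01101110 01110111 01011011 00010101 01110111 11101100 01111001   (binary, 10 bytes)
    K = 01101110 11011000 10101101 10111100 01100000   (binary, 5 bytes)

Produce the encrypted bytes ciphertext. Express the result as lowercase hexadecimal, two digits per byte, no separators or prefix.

cd8792d21735cdda5019

The 5-byte key repeats, so the effective keystream is 6e d8 ad bc 60 6e d8 ad bc 60.
byte 0: a3 xor 6e = cd
byte 1: 5f xor d8 = 87
byte 2: 3f xor ad = 92
byte 3: 6e xor bc = d2
byte 4: 77 xor 60 = 17
byte 5: 5b xor 6e = 35
byte 6: 15 xor d8 = cd
byte 7: 77 xor ad = da
byte 8: ec xor bc = 50
byte 9: 79 xor 60 = 19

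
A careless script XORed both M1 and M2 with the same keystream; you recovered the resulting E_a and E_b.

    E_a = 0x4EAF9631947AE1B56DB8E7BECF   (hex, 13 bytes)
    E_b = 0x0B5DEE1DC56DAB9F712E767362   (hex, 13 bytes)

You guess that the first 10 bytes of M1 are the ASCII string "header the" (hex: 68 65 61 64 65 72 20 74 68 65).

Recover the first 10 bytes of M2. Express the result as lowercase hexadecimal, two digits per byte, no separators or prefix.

2d97194834656a5e74f3

First, E_a ⊕ E_b = (M1 ⊕ K) ⊕ (M2 ⊕ K) = M1 ⊕ M2, so the key drops out. Then M2 = (M1 ⊕ M2) ⊕ M1 over the first 10 bytes.
byte 0: (4e xor 0b) xor 68 = 45 xor 68 = 2d
byte 1: (af xor 5d) xor 65 = f2 xor 65 = 97
byte 2: (96 xor ee) xor 61 = 78 xor 61 = 19
byte 3: (31 xor 1d) xor 64 = 2c xor 64 = 48
byte 4: (94 xor c5) xor 65 = 51 xor 65 = 34
byte 5: (7a xor 6d) xor 72 = 17 xor 72 = 65
byte 6: (e1 xor ab) xor 20 = 4a xor 20 = 6a
byte 7: (b5 xor 9f) xor 74 = 2a xor 74 = 5e
byte 8: (6d xor 71) xor 68 = 1c xor 68 = 74
byte 9: (b8 xor 2e) xor 65 = 96 xor 65 = f3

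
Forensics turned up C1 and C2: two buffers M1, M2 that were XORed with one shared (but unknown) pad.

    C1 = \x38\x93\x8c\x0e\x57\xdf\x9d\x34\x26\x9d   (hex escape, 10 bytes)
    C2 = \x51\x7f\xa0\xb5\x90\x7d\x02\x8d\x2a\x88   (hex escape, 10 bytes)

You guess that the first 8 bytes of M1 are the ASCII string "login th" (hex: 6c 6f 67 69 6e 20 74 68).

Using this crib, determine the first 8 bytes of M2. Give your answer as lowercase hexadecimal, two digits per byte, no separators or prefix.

05834bd2a982ebd1

First, C1 ⊕ C2 = (M1 ⊕ K) ⊕ (M2 ⊕ K) = M1 ⊕ M2, so the key drops out. Then M2 = (M1 ⊕ M2) ⊕ M1 over the first 8 bytes.
byte 0: (38 XOR 51) XOR 6c = 69 XOR 6c = 05
byte 1: (93 XOR 7f) XOR 6f = ec XOR 6f = 83
byte 2: (8c XOR a0) XOR 67 = 2c XOR 67 = 4b
byte 3: (0e XOR b5) XOR 69 = bb XOR 69 = d2
byte 4: (57 XOR 90) XOR 6e = c7 XOR 6e = a9
byte 5: (df XOR 7d) XOR 20 = a2 XOR 20 = 82
byte 6: (9d XOR 02) XOR 74 = 9f XOR 74 = eb
byte 7: (34 XOR 8d) XOR 68 = b9 XOR 68 = d1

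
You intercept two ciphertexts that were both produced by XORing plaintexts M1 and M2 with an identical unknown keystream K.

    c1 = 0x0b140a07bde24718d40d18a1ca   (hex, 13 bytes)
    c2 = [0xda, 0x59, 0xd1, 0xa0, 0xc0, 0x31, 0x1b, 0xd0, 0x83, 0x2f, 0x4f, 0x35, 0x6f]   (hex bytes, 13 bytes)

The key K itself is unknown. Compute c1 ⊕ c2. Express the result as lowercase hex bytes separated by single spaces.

d1 4d db a7 7d d3 5c c8 57 22 57 94 a5

c1 ⊕ c2 = (M1 ⊕ K) ⊕ (M2 ⊕ K) = M1 ⊕ M2 — the shared key cancels under XOR.
byte 0: 0b XOR da = d1
byte 1: 14 XOR 59 = 4d
byte 2: 0a XOR d1 = db
byte 3: 07 XOR a0 = a7
byte 4: bd XOR c0 = 7d
byte 5: e2 XOR 31 = d3
byte 6: 47 XOR 1b = 5c
byte 7: 18 XOR d0 = c8
byte 8: d4 XOR 83 = 57
byte 9: 0d XOR 2f = 22
byte 10: 18 XOR 4f = 57
byte 11: a1 XOR 35 = 94
byte 12: ca XOR 6f = a5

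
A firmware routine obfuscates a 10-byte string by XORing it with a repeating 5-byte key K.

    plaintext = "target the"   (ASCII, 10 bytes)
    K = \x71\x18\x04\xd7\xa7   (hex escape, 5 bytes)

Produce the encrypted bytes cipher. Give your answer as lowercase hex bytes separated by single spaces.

05 79 76 b0 c2 05 38 70 bf c2

The 5-byte key repeats, so the effective keystream is 71 18 04 d7 a7 71 18 04 d7 a7.
byte 0: 74 xor 71 = 05
byte 1: 61 xor 18 = 79
byte 2: 72 xor 04 = 76
byte 3: 67 xor d7 = b0
byte 4: 65 xor a7 = c2
byte 5: 74 xor 71 = 05
byte 6: 20 xor 18 = 38
byte 7: 74 xor 04 = 70
byte 8: 68 xor d7 = bf
byte 9: 65 xor a7 = c2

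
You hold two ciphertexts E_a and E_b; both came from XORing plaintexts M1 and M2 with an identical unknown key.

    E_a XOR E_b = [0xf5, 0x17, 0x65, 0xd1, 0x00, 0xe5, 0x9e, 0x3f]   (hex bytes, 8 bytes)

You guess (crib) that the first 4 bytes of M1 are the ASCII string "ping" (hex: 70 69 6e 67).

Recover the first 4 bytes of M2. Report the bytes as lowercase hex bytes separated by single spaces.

85 7e 0b b6

Since E_a ⊕ E_b = M1 ⊕ M2, XORing with the guessed M1 bytes yields the corresponding M2 bytes: M2 = (E_a ⊕ E_b) ⊕ M1.
byte 0: 11110101 xor 01110000 = 10000101
byte 1: 00010111 xor 01101001 = 01111110
byte 2: 01100101 xor 01101110 = 00001011
byte 3: 11010001 xor 01100111 = 10110110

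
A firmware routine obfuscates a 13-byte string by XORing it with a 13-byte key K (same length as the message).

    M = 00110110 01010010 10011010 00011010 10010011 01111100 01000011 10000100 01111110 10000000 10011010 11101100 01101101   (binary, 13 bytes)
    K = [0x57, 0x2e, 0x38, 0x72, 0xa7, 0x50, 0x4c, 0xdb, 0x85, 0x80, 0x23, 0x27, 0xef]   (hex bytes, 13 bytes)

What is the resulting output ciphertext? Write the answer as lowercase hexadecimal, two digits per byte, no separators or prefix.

617ca268342c0f5ffb00b9cb82

36 ⊕ 57 = 61
52 ⊕ 2e = 7c
9a ⊕ 38 = a2
1a ⊕ 72 = 68
93 ⊕ a7 = 34
7c ⊕ 50 = 2c
43 ⊕ 4c = 0f
84 ⊕ db = 5f
7e ⊕ 85 = fb
80 ⊕ 80 = 00
9a ⊕ 23 = b9
ec ⊕ 27 = cb
6d ⊕ ef = 82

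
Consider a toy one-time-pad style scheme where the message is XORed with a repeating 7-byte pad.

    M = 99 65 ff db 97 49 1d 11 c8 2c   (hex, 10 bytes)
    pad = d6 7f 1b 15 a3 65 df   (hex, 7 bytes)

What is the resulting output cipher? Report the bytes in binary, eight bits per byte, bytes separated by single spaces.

The 7-byte key repeats, so the effective keystream is d6 7f 1b 15 a3 65 df d6 7f 1b.
byte 0: 153 XOR 214 =  79
byte 1: 101 XOR 127 =  26
byte 2: 255 XOR  27 = 228
byte 3: 219 XOR  21 = 206
byte 4: 151 XOR 163 =  52
byte 5:  73 XOR 101 =  44
byte 6:  29 XOR 223 = 194
byte 7:  17 XOR 214 = 199
byte 8: 200 XOR 127 = 183
byte 9:  44 XOR  27 =  55

01001111 00011010 11100100 11001110 00110100 00101100 11000010 11000111 10110111 00110111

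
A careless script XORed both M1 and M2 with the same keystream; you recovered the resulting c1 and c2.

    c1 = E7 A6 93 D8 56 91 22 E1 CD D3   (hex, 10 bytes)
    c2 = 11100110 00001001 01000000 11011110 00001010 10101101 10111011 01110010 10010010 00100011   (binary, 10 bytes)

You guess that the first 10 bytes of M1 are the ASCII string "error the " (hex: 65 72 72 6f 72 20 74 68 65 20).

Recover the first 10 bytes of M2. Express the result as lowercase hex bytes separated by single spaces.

64 dd a1 69 2e 1c ed fb 3a d0

First, c1 ⊕ c2 = (M1 ⊕ K) ⊕ (M2 ⊕ K) = M1 ⊕ M2, so the key drops out. Then M2 = (M1 ⊕ M2) ⊕ M1 over the first 10 bytes.
byte 0: (e7 ^ e6) ^ 65 = 01 ^ 65 = 64
byte 1: (a6 ^ 09) ^ 72 = af ^ 72 = dd
byte 2: (93 ^ 40) ^ 72 = d3 ^ 72 = a1
byte 3: (d8 ^ de) ^ 6f = 06 ^ 6f = 69
byte 4: (56 ^ 0a) ^ 72 = 5c ^ 72 = 2e
byte 5: (91 ^ ad) ^ 20 = 3c ^ 20 = 1c
byte 6: (22 ^ bb) ^ 74 = 99 ^ 74 = ed
byte 7: (e1 ^ 72) ^ 68 = 93 ^ 68 = fb
byte 8: (cd ^ 92) ^ 65 = 5f ^ 65 = 3a
byte 9: (d3 ^ 23) ^ 20 = f0 ^ 20 = d0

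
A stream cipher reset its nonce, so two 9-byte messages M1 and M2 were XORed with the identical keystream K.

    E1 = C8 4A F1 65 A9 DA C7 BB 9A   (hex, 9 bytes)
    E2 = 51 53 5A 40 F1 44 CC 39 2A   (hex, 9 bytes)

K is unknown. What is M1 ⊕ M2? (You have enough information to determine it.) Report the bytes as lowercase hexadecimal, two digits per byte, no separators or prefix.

E1 ⊕ E2 = (M1 ⊕ K) ⊕ (M2 ⊕ K) = M1 ⊕ M2 — the shared key cancels under XOR.
c8 ⊕ 51 = 99
4a ⊕ 53 = 19
f1 ⊕ 5a = ab
65 ⊕ 40 = 25
a9 ⊕ f1 = 58
da ⊕ 44 = 9e
c7 ⊕ cc = 0b
bb ⊕ 39 = 82
9a ⊕ 2a = b0

9919ab25589e0b82b0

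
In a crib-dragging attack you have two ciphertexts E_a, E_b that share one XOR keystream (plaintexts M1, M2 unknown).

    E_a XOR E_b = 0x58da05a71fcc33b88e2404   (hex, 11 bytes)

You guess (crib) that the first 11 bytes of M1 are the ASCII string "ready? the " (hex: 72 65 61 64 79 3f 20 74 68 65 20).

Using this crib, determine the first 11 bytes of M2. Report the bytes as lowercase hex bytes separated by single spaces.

2a bf 64 c3 66 f3 13 cc e6 41 24

Since E_a ⊕ E_b = M1 ⊕ M2, XORing with the guessed M1 bytes yields the corresponding M2 bytes: M2 = (E_a ⊕ E_b) ⊕ M1.
01011000 ^ 01110010 = 00101010
11011010 ^ 01100101 = 10111111
00000101 ^ 01100001 = 01100100
10100111 ^ 01100100 = 11000011
00011111 ^ 01111001 = 01100110
11001100 ^ 00111111 = 11110011
00110011 ^ 00100000 = 00010011
10111000 ^ 01110100 = 11001100
10001110 ^ 01101000 = 11100110
00100100 ^ 01100101 = 01000001
00000100 ^ 00100000 = 00100100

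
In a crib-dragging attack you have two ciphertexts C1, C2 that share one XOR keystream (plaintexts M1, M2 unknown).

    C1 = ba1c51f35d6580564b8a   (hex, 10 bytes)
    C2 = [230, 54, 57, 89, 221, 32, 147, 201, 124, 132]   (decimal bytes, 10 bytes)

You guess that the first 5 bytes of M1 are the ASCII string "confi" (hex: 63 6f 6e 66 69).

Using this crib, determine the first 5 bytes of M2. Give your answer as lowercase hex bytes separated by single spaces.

3f 45 06 cc e9

First, C1 ⊕ C2 = (M1 ⊕ K) ⊕ (M2 ⊕ K) = M1 ⊕ M2, so the key drops out. Then M2 = (M1 ⊕ M2) ⊕ M1 over the first 5 bytes.
byte 0: (ba ^ e6) ^ 63 = 5c ^ 63 = 3f
byte 1: (1c ^ 36) ^ 6f = 2a ^ 6f = 45
byte 2: (51 ^ 39) ^ 6e = 68 ^ 6e = 06
byte 3: (f3 ^ 59) ^ 66 = aa ^ 66 = cc
byte 4: (5d ^ dd) ^ 69 = 80 ^ 69 = e9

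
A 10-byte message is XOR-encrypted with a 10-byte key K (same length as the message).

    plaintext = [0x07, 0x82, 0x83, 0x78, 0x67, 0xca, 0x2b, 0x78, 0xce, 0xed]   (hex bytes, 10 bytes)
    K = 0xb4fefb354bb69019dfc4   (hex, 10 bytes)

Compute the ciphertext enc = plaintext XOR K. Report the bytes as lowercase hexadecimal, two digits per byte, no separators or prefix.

b37c784d2c7cbb611129

byte 0: 00000111 XOR 10110100 = 10110011
byte 1: 10000010 XOR 11111110 = 01111100
byte 2: 10000011 XOR 11111011 = 01111000
byte 3: 01111000 XOR 00110101 = 01001101
byte 4: 01100111 XOR 01001011 = 00101100
byte 5: 11001010 XOR 10110110 = 01111100
byte 6: 00101011 XOR 10010000 = 10111011
byte 7: 01111000 XOR 00011001 = 01100001
byte 8: 11001110 XOR 11011111 = 00010001
byte 9: 11101101 XOR 11000100 = 00101001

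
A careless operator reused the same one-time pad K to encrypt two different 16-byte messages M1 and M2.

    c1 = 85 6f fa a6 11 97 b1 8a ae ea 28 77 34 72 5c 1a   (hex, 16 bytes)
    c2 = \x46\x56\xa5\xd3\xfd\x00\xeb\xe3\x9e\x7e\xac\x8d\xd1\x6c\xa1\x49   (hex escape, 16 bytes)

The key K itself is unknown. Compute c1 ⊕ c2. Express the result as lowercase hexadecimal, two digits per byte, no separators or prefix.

c1 ⊕ c2 = (M1 ⊕ K) ⊕ (M2 ⊕ K) = M1 ⊕ M2 — the shared key cancels under XOR.
10000101 XOR 01000110 = 11000011
01101111 XOR 01010110 = 00111001
11111010 XOR 10100101 = 01011111
10100110 XOR 11010011 = 01110101
00010001 XOR 11111101 = 11101100
10010111 XOR 00000000 = 10010111
10110001 XOR 11101011 = 01011010
10001010 XOR 11100011 = 01101001
10101110 XOR 10011110 = 00110000
11101010 XOR 01111110 = 10010100
00101000 XOR 10101100 = 10000100
01110111 XOR 10001101 = 11111010
00110100 XOR 11010001 = 11100101
01110010 XOR 01101100 = 00011110
01011100 XOR 10100001 = 11111101
00011010 XOR 01001001 = 01010011

c3395f75ec975a69309484fae51efd53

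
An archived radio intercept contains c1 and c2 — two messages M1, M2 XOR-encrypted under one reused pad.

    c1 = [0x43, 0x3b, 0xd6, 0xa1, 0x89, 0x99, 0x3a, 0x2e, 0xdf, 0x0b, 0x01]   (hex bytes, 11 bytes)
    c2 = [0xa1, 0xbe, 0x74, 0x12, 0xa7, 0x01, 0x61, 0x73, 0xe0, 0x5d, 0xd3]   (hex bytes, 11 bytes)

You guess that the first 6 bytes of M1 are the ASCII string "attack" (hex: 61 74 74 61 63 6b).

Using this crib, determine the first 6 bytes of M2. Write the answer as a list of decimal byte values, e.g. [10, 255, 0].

[131, 241, 214, 210, 77, 243]

First, c1 ⊕ c2 = (M1 ⊕ K) ⊕ (M2 ⊕ K) = M1 ⊕ M2, so the key drops out. Then M2 = (M1 ⊕ M2) ⊕ M1 over the first 6 bytes.
byte 0: (43 ⊕ a1) ⊕ 61 = e2 ⊕ 61 = 83
byte 1: (3b ⊕ be) ⊕ 74 = 85 ⊕ 74 = f1
byte 2: (d6 ⊕ 74) ⊕ 74 = a2 ⊕ 74 = d6
byte 3: (a1 ⊕ 12) ⊕ 61 = b3 ⊕ 61 = d2
byte 4: (89 ⊕ a7) ⊕ 63 = 2e ⊕ 63 = 4d
byte 5: (99 ⊕ 01) ⊕ 6b = 98 ⊕ 6b = f3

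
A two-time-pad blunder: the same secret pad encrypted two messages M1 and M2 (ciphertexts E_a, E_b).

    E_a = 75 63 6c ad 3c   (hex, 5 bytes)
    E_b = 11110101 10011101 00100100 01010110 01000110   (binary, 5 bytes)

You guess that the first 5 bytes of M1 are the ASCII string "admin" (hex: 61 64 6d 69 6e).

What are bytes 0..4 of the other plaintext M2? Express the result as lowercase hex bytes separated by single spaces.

First, E_a ⊕ E_b = (M1 ⊕ K) ⊕ (M2 ⊕ K) = M1 ⊕ M2, so the key drops out. Then M2 = (M1 ⊕ M2) ⊕ M1 over the first 5 bytes.
byte 0: (75 xor f5) xor 61 = 80 xor 61 = e1
byte 1: (63 xor 9d) xor 64 = fe xor 64 = 9a
byte 2: (6c xor 24) xor 6d = 48 xor 6d = 25
byte 3: (ad xor 56) xor 69 = fb xor 69 = 92
byte 4: (3c xor 46) xor 6e = 7a xor 6e = 14

e1 9a 25 92 14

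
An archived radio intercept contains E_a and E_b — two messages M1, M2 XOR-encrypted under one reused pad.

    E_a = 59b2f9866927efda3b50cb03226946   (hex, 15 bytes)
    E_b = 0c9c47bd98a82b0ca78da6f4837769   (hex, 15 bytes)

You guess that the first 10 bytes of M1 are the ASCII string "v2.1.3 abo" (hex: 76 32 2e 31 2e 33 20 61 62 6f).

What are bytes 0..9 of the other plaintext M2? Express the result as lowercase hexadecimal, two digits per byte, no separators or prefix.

First, E_a ⊕ E_b = (M1 ⊕ K) ⊕ (M2 ⊕ K) = M1 ⊕ M2, so the key drops out. Then M2 = (M1 ⊕ M2) ⊕ M1 over the first 10 bytes.
byte 0: (59 xor 0c) xor 76 = 55 xor 76 = 23
byte 1: (b2 xor 9c) xor 32 = 2e xor 32 = 1c
byte 2: (f9 xor 47) xor 2e = be xor 2e = 90
byte 3: (86 xor bd) xor 31 = 3b xor 31 = 0a
byte 4: (69 xor 98) xor 2e = f1 xor 2e = df
byte 5: (27 xor a8) xor 33 = 8f xor 33 = bc
byte 6: (ef xor 2b) xor 20 = c4 xor 20 = e4
byte 7: (da xor 0c) xor 61 = d6 xor 61 = b7
byte 8: (3b xor a7) xor 62 = 9c xor 62 = fe
byte 9: (50 xor 8d) xor 6f = dd xor 6f = b2

231c900adfbce4b7feb2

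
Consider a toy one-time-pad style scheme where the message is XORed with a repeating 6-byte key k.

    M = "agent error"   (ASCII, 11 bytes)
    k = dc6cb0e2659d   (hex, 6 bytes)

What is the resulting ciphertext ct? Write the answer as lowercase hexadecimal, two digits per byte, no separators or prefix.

bd0bd58c11bdb91ec28d17

The 6-byte key repeats, so the effective keystream is dc 6c b0 e2 65 9d dc 6c b0 e2 65.
byte 0: 61 ⊕ dc = bd
byte 1: 67 ⊕ 6c = 0b
byte 2: 65 ⊕ b0 = d5
byte 3: 6e ⊕ e2 = 8c
byte 4: 74 ⊕ 65 = 11
byte 5: 20 ⊕ 9d = bd
byte 6: 65 ⊕ dc = b9
byte 7: 72 ⊕ 6c = 1e
byte 8: 72 ⊕ b0 = c2
byte 9: 6f ⊕ e2 = 8d
byte 10: 72 ⊕ 65 = 17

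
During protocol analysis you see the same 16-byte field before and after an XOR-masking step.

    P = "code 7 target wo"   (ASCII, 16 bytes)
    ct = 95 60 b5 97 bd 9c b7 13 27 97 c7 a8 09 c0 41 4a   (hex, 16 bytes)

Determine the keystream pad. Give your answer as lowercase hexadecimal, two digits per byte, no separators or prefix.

f60fd1f29dab976746e5a0cd7de03625

Since ct = P ⊕ pad, XORing both sides with P gives pad = P ⊕ ct.
01100011 xor 10010101 = 11110110
01101111 xor 01100000 = 00001111
01100100 xor 10110101 = 11010001
01100101 xor 10010111 = 11110010
00100000 xor 10111101 = 10011101
00110111 xor 10011100 = 10101011
00100000 xor 10110111 = 10010111
01110100 xor 00010011 = 01100111
01100001 xor 00100111 = 01000110
01110010 xor 10010111 = 11100101
01100111 xor 11000111 = 10100000
01100101 xor 10101000 = 11001101
01110100 xor 00001001 = 01111101
00100000 xor 11000000 = 11100000
01110111 xor 01000001 = 00110110
01101111 xor 01001010 = 00100101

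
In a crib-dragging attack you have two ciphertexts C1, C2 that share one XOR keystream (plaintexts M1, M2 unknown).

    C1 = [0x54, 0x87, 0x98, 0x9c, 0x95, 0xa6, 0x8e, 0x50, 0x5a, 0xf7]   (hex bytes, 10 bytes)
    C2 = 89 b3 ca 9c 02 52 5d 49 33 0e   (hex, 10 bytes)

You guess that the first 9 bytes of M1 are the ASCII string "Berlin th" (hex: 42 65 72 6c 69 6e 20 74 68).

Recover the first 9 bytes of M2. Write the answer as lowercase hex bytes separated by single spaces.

First, C1 ⊕ C2 = (M1 ⊕ K) ⊕ (M2 ⊕ K) = M1 ⊕ M2, so the key drops out. Then M2 = (M1 ⊕ M2) ⊕ M1 over the first 9 bytes.
byte 0: (54 ^ 89) ^ 42 = dd ^ 42 = 9f
byte 1: (87 ^ b3) ^ 65 = 34 ^ 65 = 51
byte 2: (98 ^ ca) ^ 72 = 52 ^ 72 = 20
byte 3: (9c ^ 9c) ^ 6c = 00 ^ 6c = 6c
byte 4: (95 ^ 02) ^ 69 = 97 ^ 69 = fe
byte 5: (a6 ^ 52) ^ 6e = f4 ^ 6e = 9a
byte 6: (8e ^ 5d) ^ 20 = d3 ^ 20 = f3
byte 7: (50 ^ 49) ^ 74 = 19 ^ 74 = 6d
byte 8: (5a ^ 33) ^ 68 = 69 ^ 68 = 01

9f 51 20 6c fe 9a f3 6d 01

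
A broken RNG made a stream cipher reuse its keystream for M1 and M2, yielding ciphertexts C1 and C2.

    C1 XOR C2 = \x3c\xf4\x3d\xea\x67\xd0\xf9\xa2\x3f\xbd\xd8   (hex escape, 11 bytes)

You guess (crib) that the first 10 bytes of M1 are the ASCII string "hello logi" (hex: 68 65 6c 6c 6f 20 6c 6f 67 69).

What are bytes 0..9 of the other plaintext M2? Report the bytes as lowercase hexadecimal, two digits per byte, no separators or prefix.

5491518608f095cd58d4

Since C1 ⊕ C2 = M1 ⊕ M2, XORing with the guessed M1 bytes yields the corresponding M2 bytes: M2 = (C1 ⊕ C2) ⊕ M1.
3c XOR 68 = 54
f4 XOR 65 = 91
3d XOR 6c = 51
ea XOR 6c = 86
67 XOR 6f = 08
d0 XOR 20 = f0
f9 XOR 6c = 95
a2 XOR 6f = cd
3f XOR 67 = 58
bd XOR 69 = d4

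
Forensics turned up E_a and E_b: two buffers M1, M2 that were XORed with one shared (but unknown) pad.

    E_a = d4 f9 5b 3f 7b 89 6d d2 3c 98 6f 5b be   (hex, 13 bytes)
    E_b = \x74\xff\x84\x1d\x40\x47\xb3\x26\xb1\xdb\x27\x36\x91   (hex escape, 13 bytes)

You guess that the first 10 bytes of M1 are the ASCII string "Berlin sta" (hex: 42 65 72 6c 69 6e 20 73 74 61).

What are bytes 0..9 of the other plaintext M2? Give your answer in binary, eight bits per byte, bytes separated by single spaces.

11100010 01100011 10101101 01001110 01010010 10100000 11111110 10000111 11111001 00100010

First, E_a ⊕ E_b = (M1 ⊕ K) ⊕ (M2 ⊕ K) = M1 ⊕ M2, so the key drops out. Then M2 = (M1 ⊕ M2) ⊕ M1 over the first 10 bytes.
byte 0: (d4 ⊕ 74) ⊕ 42 = a0 ⊕ 42 = e2
byte 1: (f9 ⊕ ff) ⊕ 65 = 06 ⊕ 65 = 63
byte 2: (5b ⊕ 84) ⊕ 72 = df ⊕ 72 = ad
byte 3: (3f ⊕ 1d) ⊕ 6c = 22 ⊕ 6c = 4e
byte 4: (7b ⊕ 40) ⊕ 69 = 3b ⊕ 69 = 52
byte 5: (89 ⊕ 47) ⊕ 6e = ce ⊕ 6e = a0
byte 6: (6d ⊕ b3) ⊕ 20 = de ⊕ 20 = fe
byte 7: (d2 ⊕ 26) ⊕ 73 = f4 ⊕ 73 = 87
byte 8: (3c ⊕ b1) ⊕ 74 = 8d ⊕ 74 = f9
byte 9: (98 ⊕ db) ⊕ 61 = 43 ⊕ 61 = 22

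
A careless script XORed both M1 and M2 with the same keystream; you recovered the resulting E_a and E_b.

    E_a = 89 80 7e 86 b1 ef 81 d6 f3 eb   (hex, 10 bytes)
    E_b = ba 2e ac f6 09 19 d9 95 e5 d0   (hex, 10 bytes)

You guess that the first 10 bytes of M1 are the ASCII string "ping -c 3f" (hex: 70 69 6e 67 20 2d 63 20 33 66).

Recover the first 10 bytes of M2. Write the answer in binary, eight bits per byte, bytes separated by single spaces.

01000011 11000111 10111100 00010111 10011000 11011011 00111011 01100011 00100101 01011101

First, E_a ⊕ E_b = (M1 ⊕ K) ⊕ (M2 ⊕ K) = M1 ⊕ M2, so the key drops out. Then M2 = (M1 ⊕ M2) ⊕ M1 over the first 10 bytes.
byte 0: (89 XOR ba) XOR 70 = 33 XOR 70 = 43
byte 1: (80 XOR 2e) XOR 69 = ae XOR 69 = c7
byte 2: (7e XOR ac) XOR 6e = d2 XOR 6e = bc
byte 3: (86 XOR f6) XOR 67 = 70 XOR 67 = 17
byte 4: (b1 XOR 09) XOR 20 = b8 XOR 20 = 98
byte 5: (ef XOR 19) XOR 2d = f6 XOR 2d = db
byte 6: (81 XOR d9) XOR 63 = 58 XOR 63 = 3b
byte 7: (d6 XOR 95) XOR 20 = 43 XOR 20 = 63
byte 8: (f3 XOR e5) XOR 33 = 16 XOR 33 = 25
byte 9: (eb XOR d0) XOR 66 = 3b XOR 66 = 5d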